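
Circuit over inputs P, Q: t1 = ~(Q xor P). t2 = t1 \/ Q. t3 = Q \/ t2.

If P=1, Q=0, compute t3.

t1 = ~(0 xor 1) = 0
t2 = 0 \/ 0 = 0
t3 = 0 \/ 0 = 0

0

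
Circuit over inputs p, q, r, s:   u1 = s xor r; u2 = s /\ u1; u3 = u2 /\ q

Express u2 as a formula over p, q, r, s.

s /\ (s xor r)

u1 = s xor r
u2 = s /\ u1 = s /\ (s xor r)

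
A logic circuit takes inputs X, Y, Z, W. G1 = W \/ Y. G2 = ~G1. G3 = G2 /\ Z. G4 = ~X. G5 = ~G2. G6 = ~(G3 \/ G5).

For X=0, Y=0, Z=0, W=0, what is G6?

G1 = 0 \/ 0 = 0
G2 = ~0 = 1
G3 = 1 /\ 0 = 0
G5 = ~1 = 0
G6 = ~(0 \/ 0) = 1

1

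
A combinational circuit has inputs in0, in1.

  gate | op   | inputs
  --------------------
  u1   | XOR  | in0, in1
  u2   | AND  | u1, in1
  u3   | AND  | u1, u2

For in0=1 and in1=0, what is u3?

0

u1 = 1 XOR 0 = 1
u2 = 1 AND 0 = 0
u3 = 1 AND 0 = 0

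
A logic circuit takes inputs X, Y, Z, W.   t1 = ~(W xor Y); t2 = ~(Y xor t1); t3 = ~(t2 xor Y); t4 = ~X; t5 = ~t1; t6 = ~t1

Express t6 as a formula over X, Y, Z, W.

t1 = ~(W xor Y)
t6 = ~t1 = ~(~(W xor Y))

~(~(W xor Y))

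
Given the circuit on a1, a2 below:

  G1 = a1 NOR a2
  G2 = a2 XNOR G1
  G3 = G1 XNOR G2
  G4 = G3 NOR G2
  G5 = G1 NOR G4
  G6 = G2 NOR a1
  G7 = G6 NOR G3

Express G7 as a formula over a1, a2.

((a2 XNOR (a1 NOR a2)) NOR a1) NOR ((a1 NOR a2) XNOR (a2 XNOR (a1 NOR a2)))

G1 = a1 NOR a2
G2 = a2 XNOR G1 = a2 XNOR (a1 NOR a2)
G3 = G1 XNOR G2 = (a1 NOR a2) XNOR (a2 XNOR (a1 NOR a2))
G6 = G2 NOR a1 = (a2 XNOR (a1 NOR a2)) NOR a1
G7 = G6 NOR G3 = ((a2 XNOR (a1 NOR a2)) NOR a1) NOR ((a1 NOR a2) XNOR (a2 XNOR (a1 NOR a2)))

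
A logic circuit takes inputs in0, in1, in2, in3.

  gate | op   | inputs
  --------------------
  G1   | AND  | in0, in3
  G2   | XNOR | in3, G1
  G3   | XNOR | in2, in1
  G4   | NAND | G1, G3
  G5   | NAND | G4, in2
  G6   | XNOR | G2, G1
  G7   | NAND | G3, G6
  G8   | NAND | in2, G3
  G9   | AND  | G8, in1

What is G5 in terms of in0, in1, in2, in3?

((in0 AND in3) NAND (in2 XNOR in1)) NAND in2

G1 = in0 AND in3
G3 = in2 XNOR in1
G4 = G1 NAND G3 = (in0 AND in3) NAND (in2 XNOR in1)
G5 = G4 NAND in2 = ((in0 AND in3) NAND (in2 XNOR in1)) NAND in2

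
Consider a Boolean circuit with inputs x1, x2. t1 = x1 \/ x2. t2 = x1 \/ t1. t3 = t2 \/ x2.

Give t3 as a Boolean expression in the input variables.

t1 = x1 \/ x2
t2 = x1 \/ t1 = x1 \/ (x1 \/ x2)
t3 = t2 \/ x2 = (x1 \/ (x1 \/ x2)) \/ x2

(x1 \/ (x1 \/ x2)) \/ x2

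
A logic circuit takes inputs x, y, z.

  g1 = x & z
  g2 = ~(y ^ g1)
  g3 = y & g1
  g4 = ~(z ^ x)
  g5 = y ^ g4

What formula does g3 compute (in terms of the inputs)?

g1 = x & z
g3 = y & g1 = y & (x & z)

y & (x & z)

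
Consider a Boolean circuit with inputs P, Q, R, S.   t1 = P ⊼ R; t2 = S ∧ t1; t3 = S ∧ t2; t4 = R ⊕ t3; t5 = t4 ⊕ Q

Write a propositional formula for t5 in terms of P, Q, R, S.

(R ⊕ (S ∧ (S ∧ (P ⊼ R)))) ⊕ Q

t1 = P ⊼ R
t2 = S ∧ t1 = S ∧ (P ⊼ R)
t3 = S ∧ t2 = S ∧ (S ∧ (P ⊼ R))
t4 = R ⊕ t3 = R ⊕ (S ∧ (S ∧ (P ⊼ R)))
t5 = t4 ⊕ Q = (R ⊕ (S ∧ (S ∧ (P ⊼ R)))) ⊕ Q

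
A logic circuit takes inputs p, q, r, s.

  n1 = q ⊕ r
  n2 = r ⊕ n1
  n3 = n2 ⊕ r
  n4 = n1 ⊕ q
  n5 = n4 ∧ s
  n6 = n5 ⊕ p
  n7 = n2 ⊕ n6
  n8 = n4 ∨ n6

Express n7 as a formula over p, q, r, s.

n1 = q ⊕ r
n2 = r ⊕ n1 = r ⊕ (q ⊕ r)
n4 = n1 ⊕ q = (q ⊕ r) ⊕ q
n5 = n4 ∧ s = ((q ⊕ r) ⊕ q) ∧ s
n6 = n5 ⊕ p = (((q ⊕ r) ⊕ q) ∧ s) ⊕ p
n7 = n2 ⊕ n6 = (r ⊕ (q ⊕ r)) ⊕ ((((q ⊕ r) ⊕ q) ∧ s) ⊕ p)

(r ⊕ (q ⊕ r)) ⊕ ((((q ⊕ r) ⊕ q) ∧ s) ⊕ p)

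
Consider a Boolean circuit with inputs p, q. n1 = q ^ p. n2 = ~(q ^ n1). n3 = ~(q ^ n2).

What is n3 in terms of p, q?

n1 = q ^ p
n2 = ~(q ^ n1) = ~(q ^ (q ^ p))
n3 = ~(q ^ n2) = ~(q ^ (~(q ^ (q ^ p))))

~(q ^ (~(q ^ (q ^ p))))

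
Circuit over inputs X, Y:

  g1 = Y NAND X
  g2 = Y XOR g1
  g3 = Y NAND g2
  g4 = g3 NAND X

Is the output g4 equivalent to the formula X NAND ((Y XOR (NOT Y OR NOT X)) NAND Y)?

g1 = Y NAND X
g2 = Y XOR g1 = Y XOR (Y NAND X)
g3 = Y NAND g2 = Y NAND (Y XOR (Y NAND X))
g4 = g3 NAND X = (Y NAND (Y XOR (Y NAND X))) NAND X
At X=1, Y=0: circuit gives 0, formula gives 0.
At X=0, Y=0: circuit gives 1, formula gives 1.
Agrees on all 4 inputs.

Yes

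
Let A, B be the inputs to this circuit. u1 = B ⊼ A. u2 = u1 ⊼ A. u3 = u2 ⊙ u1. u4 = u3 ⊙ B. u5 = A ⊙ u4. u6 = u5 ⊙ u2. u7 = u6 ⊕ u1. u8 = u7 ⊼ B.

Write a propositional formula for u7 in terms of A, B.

((A ⊙ ((((B ⊼ A) ⊼ A) ⊙ (B ⊼ A)) ⊙ B)) ⊙ ((B ⊼ A) ⊼ A)) ⊕ (B ⊼ A)

u1 = B ⊼ A
u2 = u1 ⊼ A = (B ⊼ A) ⊼ A
u3 = u2 ⊙ u1 = ((B ⊼ A) ⊼ A) ⊙ (B ⊼ A)
u4 = u3 ⊙ B = (((B ⊼ A) ⊼ A) ⊙ (B ⊼ A)) ⊙ B
u5 = A ⊙ u4 = A ⊙ ((((B ⊼ A) ⊼ A) ⊙ (B ⊼ A)) ⊙ B)
u6 = u5 ⊙ u2 = (A ⊙ ((((B ⊼ A) ⊼ A) ⊙ (B ⊼ A)) ⊙ B)) ⊙ ((B ⊼ A) ⊼ A)
u7 = u6 ⊕ u1 = ((A ⊙ ((((B ⊼ A) ⊼ A) ⊙ (B ⊼ A)) ⊙ B)) ⊙ ((B ⊼ A) ⊼ A)) ⊕ (B ⊼ A)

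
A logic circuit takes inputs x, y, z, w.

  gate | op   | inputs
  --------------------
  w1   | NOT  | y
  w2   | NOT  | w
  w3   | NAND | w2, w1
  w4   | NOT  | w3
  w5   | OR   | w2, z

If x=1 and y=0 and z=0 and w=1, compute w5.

0

w2 = NOT 1 = 0
w5 = 0 OR 0 = 0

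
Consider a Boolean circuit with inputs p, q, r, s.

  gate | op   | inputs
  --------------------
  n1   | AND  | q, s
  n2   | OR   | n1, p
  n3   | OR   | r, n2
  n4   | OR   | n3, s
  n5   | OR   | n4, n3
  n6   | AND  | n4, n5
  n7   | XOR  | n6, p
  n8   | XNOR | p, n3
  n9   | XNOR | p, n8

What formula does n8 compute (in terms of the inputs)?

n1 = q AND s
n2 = n1 OR p = (q AND s) OR p
n3 = r OR n2 = r OR ((q AND s) OR p)
n8 = p XNOR n3 = p XNOR (r OR ((q AND s) OR p))

p XNOR (r OR ((q AND s) OR p))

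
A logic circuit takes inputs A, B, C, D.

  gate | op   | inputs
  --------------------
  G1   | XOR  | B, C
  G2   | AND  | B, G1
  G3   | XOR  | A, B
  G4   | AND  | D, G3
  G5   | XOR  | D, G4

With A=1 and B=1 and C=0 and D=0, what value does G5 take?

0

G3 = 1 XOR 1 = 0
G4 = 0 AND 0 = 0
G5 = 0 XOR 0 = 0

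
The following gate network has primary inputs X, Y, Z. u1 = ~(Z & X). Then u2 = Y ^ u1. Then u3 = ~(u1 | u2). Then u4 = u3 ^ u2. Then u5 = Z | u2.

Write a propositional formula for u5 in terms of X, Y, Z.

Z | (Y ^ (~(Z & X)))

u1 = ~(Z & X)
u2 = Y ^ u1 = Y ^ (~(Z & X))
u5 = Z | u2 = Z | (Y ^ (~(Z & X)))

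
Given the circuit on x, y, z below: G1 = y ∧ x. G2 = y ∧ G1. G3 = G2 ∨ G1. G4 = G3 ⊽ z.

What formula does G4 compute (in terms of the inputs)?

((y ∧ (y ∧ x)) ∨ (y ∧ x)) ⊽ z

G1 = y ∧ x
G2 = y ∧ G1 = y ∧ (y ∧ x)
G3 = G2 ∨ G1 = (y ∧ (y ∧ x)) ∨ (y ∧ x)
G4 = G3 ⊽ z = ((y ∧ (y ∧ x)) ∨ (y ∧ x)) ⊽ z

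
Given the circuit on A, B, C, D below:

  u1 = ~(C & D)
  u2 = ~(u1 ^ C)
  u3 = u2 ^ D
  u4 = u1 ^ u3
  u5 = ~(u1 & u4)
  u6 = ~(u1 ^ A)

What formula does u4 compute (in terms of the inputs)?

u1 = ~(C & D)
u2 = ~(u1 ^ C) = ~((~(C & D)) ^ C)
u3 = u2 ^ D = (~((~(C & D)) ^ C)) ^ D
u4 = u1 ^ u3 = (~(C & D)) ^ ((~((~(C & D)) ^ C)) ^ D)

(~(C & D)) ^ ((~((~(C & D)) ^ C)) ^ D)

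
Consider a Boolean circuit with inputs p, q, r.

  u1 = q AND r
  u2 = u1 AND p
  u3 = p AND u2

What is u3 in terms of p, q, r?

u1 = q AND r
u2 = u1 AND p = (q AND r) AND p
u3 = p AND u2 = p AND ((q AND r) AND p)

p AND ((q AND r) AND p)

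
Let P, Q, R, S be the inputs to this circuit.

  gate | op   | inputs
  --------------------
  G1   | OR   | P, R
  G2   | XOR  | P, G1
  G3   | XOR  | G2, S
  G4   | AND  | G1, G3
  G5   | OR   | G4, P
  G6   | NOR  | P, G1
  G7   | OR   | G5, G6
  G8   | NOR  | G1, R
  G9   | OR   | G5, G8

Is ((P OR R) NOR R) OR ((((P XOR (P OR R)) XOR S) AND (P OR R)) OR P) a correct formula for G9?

G1 = P OR R
G2 = P XOR G1 = P XOR (P OR R)
G3 = G2 XOR S = (P XOR (P OR R)) XOR S
G4 = G1 AND G3 = (P OR R) AND ((P XOR (P OR R)) XOR S)
G5 = G4 OR P = ((P OR R) AND ((P XOR (P OR R)) XOR S)) OR P
G8 = G1 NOR R = (P OR R) NOR R
G9 = G5 OR G8 = (((P OR R) AND ((P XOR (P OR R)) XOR S)) OR P) OR ((P OR R) NOR R)
At P=0, Q=0, R=1, S=1: circuit gives 0, formula gives 0.
At P=0, Q=0, R=0, S=0: circuit gives 1, formula gives 1.
Agrees on all 16 inputs.

Yes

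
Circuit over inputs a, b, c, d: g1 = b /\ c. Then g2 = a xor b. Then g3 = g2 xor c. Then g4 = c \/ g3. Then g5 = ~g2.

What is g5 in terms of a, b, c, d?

~(a xor b)

g2 = a xor b
g5 = ~g2 = ~(a xor b)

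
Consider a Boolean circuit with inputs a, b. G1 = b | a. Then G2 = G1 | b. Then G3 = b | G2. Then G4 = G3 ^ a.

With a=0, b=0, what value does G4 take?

G1 = 0 | 0 = 0
G2 = 0 | 0 = 0
G3 = 0 | 0 = 0
G4 = 0 ^ 0 = 0

0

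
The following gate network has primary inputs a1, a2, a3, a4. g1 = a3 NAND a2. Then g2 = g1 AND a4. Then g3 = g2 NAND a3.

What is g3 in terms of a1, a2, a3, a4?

g1 = a3 NAND a2
g2 = g1 AND a4 = (a3 NAND a2) AND a4
g3 = g2 NAND a3 = ((a3 NAND a2) AND a4) NAND a3

((a3 NAND a2) AND a4) NAND a3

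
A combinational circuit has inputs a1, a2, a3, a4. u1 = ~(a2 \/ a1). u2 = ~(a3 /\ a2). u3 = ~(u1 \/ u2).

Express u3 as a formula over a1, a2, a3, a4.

~((~(a2 \/ a1)) \/ (~(a3 /\ a2)))

u1 = ~(a2 \/ a1)
u2 = ~(a3 /\ a2)
u3 = ~(u1 \/ u2) = ~((~(a2 \/ a1)) \/ (~(a3 /\ a2)))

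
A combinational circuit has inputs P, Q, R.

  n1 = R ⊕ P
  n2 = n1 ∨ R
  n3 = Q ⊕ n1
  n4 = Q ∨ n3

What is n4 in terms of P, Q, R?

Q ∨ (Q ⊕ (R ⊕ P))

n1 = R ⊕ P
n3 = Q ⊕ n1 = Q ⊕ (R ⊕ P)
n4 = Q ∨ n3 = Q ∨ (Q ⊕ (R ⊕ P))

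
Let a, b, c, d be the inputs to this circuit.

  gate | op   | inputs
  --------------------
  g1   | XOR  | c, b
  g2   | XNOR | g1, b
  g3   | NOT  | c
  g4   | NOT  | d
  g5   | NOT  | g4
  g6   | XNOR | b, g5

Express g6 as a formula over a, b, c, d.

b XNOR NOT NOT d

g4 = NOT d
g5 = NOT g4 = NOT NOT d
g6 = b XNOR g5 = b XNOR NOT NOT d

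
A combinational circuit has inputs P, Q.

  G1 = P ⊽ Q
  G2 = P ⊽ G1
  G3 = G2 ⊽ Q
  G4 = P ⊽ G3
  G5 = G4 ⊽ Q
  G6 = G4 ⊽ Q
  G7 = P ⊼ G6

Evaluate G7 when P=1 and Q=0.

G1 = 1 ⊽ 0 = 0
G2 = 1 ⊽ 0 = 0
G3 = 0 ⊽ 0 = 1
G4 = 1 ⊽ 1 = 0
G6 = 0 ⊽ 0 = 1
G7 = 1 ⊼ 1 = 0

0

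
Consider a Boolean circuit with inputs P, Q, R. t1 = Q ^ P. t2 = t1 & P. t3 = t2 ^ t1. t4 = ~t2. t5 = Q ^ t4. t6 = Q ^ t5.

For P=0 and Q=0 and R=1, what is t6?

1

t1 = 0 ^ 0 = 0
t2 = 0 & 0 = 0
t4 = ~0 = 1
t5 = 0 ^ 1 = 1
t6 = 0 ^ 1 = 1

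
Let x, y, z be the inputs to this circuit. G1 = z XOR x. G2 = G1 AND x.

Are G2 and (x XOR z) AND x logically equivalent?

Yes

G1 = z XOR x
G2 = G1 AND x = (z XOR x) AND x
At x=0, y=0, z=0: circuit gives 0, formula gives 0.
At x=1, y=0, z=0: circuit gives 1, formula gives 1.
Agrees on all 8 inputs.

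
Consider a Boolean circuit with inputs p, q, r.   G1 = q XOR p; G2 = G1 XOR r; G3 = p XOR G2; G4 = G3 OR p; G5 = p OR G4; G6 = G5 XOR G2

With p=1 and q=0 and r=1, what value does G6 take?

G1 = 0 XOR 1 = 1
G2 = 1 XOR 1 = 0
G3 = 1 XOR 0 = 1
G4 = 1 OR 1 = 1
G5 = 1 OR 1 = 1
G6 = 1 XOR 0 = 1

1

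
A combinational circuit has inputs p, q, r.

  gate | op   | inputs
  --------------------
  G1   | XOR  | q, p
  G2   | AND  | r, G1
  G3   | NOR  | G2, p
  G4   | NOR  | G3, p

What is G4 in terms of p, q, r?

((r AND (q XOR p)) NOR p) NOR p

G1 = q XOR p
G2 = r AND G1 = r AND (q XOR p)
G3 = G2 NOR p = (r AND (q XOR p)) NOR p
G4 = G3 NOR p = ((r AND (q XOR p)) NOR p) NOR p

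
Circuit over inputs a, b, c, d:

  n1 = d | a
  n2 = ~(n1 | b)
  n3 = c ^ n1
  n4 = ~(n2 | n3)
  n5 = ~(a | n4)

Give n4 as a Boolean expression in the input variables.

n1 = d | a
n2 = ~(n1 | b) = ~((d | a) | b)
n3 = c ^ n1 = c ^ (d | a)
n4 = ~(n2 | n3) = ~((~((d | a) | b)) | (c ^ (d | a)))

~((~((d | a) | b)) | (c ^ (d | a)))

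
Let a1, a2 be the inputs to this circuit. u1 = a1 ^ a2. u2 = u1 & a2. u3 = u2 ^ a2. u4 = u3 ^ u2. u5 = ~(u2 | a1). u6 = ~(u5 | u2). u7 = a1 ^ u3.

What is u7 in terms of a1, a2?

a1 ^ (((a1 ^ a2) & a2) ^ a2)

u1 = a1 ^ a2
u2 = u1 & a2 = (a1 ^ a2) & a2
u3 = u2 ^ a2 = ((a1 ^ a2) & a2) ^ a2
u7 = a1 ^ u3 = a1 ^ (((a1 ^ a2) & a2) ^ a2)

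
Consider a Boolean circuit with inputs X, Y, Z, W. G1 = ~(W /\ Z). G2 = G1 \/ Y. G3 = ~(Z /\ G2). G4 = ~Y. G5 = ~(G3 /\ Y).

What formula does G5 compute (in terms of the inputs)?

G1 = ~(W /\ Z)
G2 = G1 \/ Y = (~(W /\ Z)) \/ Y
G3 = ~(Z /\ G2) = ~(Z /\ ((~(W /\ Z)) \/ Y))
G5 = ~(G3 /\ Y) = ~((~(Z /\ ((~(W /\ Z)) \/ Y))) /\ Y)

~((~(Z /\ ((~(W /\ Z)) \/ Y))) /\ Y)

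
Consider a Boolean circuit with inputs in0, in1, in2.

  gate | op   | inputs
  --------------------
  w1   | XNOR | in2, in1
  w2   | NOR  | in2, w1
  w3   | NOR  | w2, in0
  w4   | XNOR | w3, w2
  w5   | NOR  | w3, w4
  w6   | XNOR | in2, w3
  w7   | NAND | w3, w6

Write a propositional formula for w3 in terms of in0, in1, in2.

(in2 NOR (in2 XNOR in1)) NOR in0

w1 = in2 XNOR in1
w2 = in2 NOR w1 = in2 NOR (in2 XNOR in1)
w3 = w2 NOR in0 = (in2 NOR (in2 XNOR in1)) NOR in0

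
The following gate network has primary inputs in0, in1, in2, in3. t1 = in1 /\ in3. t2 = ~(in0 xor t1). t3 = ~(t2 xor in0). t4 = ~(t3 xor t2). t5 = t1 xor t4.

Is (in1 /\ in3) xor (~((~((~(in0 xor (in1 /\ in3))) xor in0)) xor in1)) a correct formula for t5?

t1 = in1 /\ in3
t2 = ~(in0 xor t1) = ~(in0 xor (in1 /\ in3))
t3 = ~(t2 xor in0) = ~((~(in0 xor (in1 /\ in3))) xor in0)
t4 = ~(t3 xor t2) = ~((~((~(in0 xor (in1 /\ in3))) xor in0)) xor (~(in0 xor (in1 /\ in3))))
t5 = t1 xor t4 = (in1 /\ in3) xor (~((~((~(in0 xor (in1 /\ in3))) xor in0)) xor (~(in0 xor (in1 /\ in3)))))
At in0=0, in1=0, in2=0, in3=0: circuit gives 0, formula gives 1.

No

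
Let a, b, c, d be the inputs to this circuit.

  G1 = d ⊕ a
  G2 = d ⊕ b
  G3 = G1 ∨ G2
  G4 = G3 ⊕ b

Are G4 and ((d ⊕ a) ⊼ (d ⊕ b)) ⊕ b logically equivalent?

No

G1 = d ⊕ a
G2 = d ⊕ b
G3 = G1 ∨ G2 = (d ⊕ a) ∨ (d ⊕ b)
G4 = G3 ⊕ b = ((d ⊕ a) ∨ (d ⊕ b)) ⊕ b
At a=0, b=0, c=0, d=0: circuit gives 0, formula gives 1.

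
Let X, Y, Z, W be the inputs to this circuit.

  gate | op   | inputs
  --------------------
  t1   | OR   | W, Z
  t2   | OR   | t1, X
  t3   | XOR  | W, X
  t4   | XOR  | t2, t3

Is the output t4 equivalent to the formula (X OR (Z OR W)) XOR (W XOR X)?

Yes

t1 = W OR Z
t2 = t1 OR X = (W OR Z) OR X
t3 = W XOR X
t4 = t2 XOR t3 = ((W OR Z) OR X) XOR (W XOR X)
At X=0, Y=0, Z=0, W=0: circuit gives 0, formula gives 0.
At X=0, Y=0, Z=1, W=0: circuit gives 1, formula gives 1.
Agrees on all 16 inputs.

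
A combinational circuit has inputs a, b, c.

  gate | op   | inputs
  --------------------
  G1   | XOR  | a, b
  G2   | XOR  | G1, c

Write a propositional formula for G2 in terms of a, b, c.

G1 = a XOR b
G2 = G1 XOR c = (a XOR b) XOR c

(a XOR b) XOR c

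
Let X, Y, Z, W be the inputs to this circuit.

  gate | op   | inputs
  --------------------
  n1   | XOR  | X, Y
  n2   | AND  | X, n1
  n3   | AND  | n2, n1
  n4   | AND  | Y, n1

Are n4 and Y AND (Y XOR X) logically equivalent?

n1 = X XOR Y
n4 = Y AND n1 = Y AND (X XOR Y)
At X=0, Y=0, Z=0, W=0: circuit gives 0, formula gives 0.
At X=0, Y=1, Z=0, W=0: circuit gives 1, formula gives 1.
Agrees on all 16 inputs.

Yes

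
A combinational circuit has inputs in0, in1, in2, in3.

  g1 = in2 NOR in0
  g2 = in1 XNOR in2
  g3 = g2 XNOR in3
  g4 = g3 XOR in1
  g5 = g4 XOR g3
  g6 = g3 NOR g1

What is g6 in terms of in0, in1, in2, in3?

g1 = in2 NOR in0
g2 = in1 XNOR in2
g3 = g2 XNOR in3 = (in1 XNOR in2) XNOR in3
g6 = g3 NOR g1 = ((in1 XNOR in2) XNOR in3) NOR (in2 NOR in0)

((in1 XNOR in2) XNOR in3) NOR (in2 NOR in0)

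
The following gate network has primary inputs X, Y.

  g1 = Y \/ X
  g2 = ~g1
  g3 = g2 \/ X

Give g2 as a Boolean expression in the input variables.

g1 = Y \/ X
g2 = ~g1 = ~(Y \/ X)

~(Y \/ X)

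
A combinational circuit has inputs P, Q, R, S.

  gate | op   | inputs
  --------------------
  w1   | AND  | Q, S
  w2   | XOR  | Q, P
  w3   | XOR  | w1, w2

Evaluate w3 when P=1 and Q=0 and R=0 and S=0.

1

w1 = 0 AND 0 = 0
w2 = 0 XOR 1 = 1
w3 = 0 XOR 1 = 1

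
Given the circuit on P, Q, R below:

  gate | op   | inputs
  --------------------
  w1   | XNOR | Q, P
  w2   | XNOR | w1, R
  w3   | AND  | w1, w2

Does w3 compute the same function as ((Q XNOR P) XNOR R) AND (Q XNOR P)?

Yes

w1 = Q XNOR P
w2 = w1 XNOR R = (Q XNOR P) XNOR R
w3 = w1 AND w2 = (Q XNOR P) AND ((Q XNOR P) XNOR R)
At P=0, Q=0, R=0: circuit gives 0, formula gives 0.
At P=0, Q=0, R=1: circuit gives 1, formula gives 1.
Agrees on all 8 inputs.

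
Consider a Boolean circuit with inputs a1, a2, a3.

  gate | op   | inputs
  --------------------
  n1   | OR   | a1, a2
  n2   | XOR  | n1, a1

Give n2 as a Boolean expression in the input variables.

(a1 OR a2) XOR a1

n1 = a1 OR a2
n2 = n1 XOR a1 = (a1 OR a2) XOR a1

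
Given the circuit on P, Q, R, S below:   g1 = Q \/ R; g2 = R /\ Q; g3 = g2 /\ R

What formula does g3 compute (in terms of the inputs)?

g2 = R /\ Q
g3 = g2 /\ R = (R /\ Q) /\ R

(R /\ Q) /\ R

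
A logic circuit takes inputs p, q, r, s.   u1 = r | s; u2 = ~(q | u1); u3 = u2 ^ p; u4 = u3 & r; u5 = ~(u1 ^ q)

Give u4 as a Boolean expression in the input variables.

((~(q | (r | s))) ^ p) & r

u1 = r | s
u2 = ~(q | u1) = ~(q | (r | s))
u3 = u2 ^ p = (~(q | (r | s))) ^ p
u4 = u3 & r = ((~(q | (r | s))) ^ p) & r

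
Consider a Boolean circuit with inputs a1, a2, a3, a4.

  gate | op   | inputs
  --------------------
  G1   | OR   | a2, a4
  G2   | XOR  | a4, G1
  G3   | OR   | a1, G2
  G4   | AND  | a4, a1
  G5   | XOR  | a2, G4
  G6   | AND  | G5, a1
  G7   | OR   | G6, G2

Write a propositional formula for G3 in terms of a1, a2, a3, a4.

a1 OR (a4 XOR (a2 OR a4))

G1 = a2 OR a4
G2 = a4 XOR G1 = a4 XOR (a2 OR a4)
G3 = a1 OR G2 = a1 OR (a4 XOR (a2 OR a4))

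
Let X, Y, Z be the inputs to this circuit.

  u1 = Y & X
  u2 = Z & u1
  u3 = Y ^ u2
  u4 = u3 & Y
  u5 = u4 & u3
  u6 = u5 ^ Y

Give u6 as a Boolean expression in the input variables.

u1 = Y & X
u2 = Z & u1 = Z & (Y & X)
u3 = Y ^ u2 = Y ^ (Z & (Y & X))
u4 = u3 & Y = (Y ^ (Z & (Y & X))) & Y
u5 = u4 & u3 = ((Y ^ (Z & (Y & X))) & Y) & (Y ^ (Z & (Y & X)))
u6 = u5 ^ Y = (((Y ^ (Z & (Y & X))) & Y) & (Y ^ (Z & (Y & X)))) ^ Y

(((Y ^ (Z & (Y & X))) & Y) & (Y ^ (Z & (Y & X)))) ^ Y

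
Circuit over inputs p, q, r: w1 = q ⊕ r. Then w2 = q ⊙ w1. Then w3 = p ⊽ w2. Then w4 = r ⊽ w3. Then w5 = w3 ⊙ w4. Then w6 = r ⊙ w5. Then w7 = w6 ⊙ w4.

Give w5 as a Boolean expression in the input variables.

w1 = q ⊕ r
w2 = q ⊙ w1 = q ⊙ (q ⊕ r)
w3 = p ⊽ w2 = p ⊽ (q ⊙ (q ⊕ r))
w4 = r ⊽ w3 = r ⊽ (p ⊽ (q ⊙ (q ⊕ r)))
w5 = w3 ⊙ w4 = (p ⊽ (q ⊙ (q ⊕ r))) ⊙ (r ⊽ (p ⊽ (q ⊙ (q ⊕ r))))

(p ⊽ (q ⊙ (q ⊕ r))) ⊙ (r ⊽ (p ⊽ (q ⊙ (q ⊕ r))))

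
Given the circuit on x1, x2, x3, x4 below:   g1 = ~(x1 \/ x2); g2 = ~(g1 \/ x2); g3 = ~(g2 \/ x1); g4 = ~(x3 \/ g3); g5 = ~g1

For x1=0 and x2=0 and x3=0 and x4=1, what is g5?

g1 = ~(0 \/ 0) = 1
g5 = ~1 = 0

0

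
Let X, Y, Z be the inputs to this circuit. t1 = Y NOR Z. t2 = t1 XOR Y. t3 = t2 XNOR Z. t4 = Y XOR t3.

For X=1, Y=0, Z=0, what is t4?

0

t1 = 0 NOR 0 = 1
t2 = 1 XOR 0 = 1
t3 = 1 XNOR 0 = 0
t4 = 0 XOR 0 = 0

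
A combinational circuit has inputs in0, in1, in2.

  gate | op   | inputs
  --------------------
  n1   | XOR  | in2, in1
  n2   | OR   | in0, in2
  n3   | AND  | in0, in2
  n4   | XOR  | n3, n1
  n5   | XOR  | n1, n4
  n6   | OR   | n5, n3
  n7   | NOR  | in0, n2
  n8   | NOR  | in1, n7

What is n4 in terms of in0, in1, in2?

(in0 AND in2) XOR (in2 XOR in1)

n1 = in2 XOR in1
n3 = in0 AND in2
n4 = n3 XOR n1 = (in0 AND in2) XOR (in2 XOR in1)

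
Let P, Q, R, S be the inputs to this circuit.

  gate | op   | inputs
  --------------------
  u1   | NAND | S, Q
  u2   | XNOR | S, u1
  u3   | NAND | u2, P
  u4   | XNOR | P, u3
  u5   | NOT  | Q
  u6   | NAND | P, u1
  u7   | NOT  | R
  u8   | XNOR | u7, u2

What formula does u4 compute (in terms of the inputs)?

P XNOR ((S XNOR (S NAND Q)) NAND P)

u1 = S NAND Q
u2 = S XNOR u1 = S XNOR (S NAND Q)
u3 = u2 NAND P = (S XNOR (S NAND Q)) NAND P
u4 = P XNOR u3 = P XNOR ((S XNOR (S NAND Q)) NAND P)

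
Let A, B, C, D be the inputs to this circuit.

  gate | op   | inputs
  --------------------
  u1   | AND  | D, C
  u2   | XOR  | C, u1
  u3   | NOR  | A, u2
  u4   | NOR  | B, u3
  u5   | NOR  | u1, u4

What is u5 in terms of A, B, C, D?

(D AND C) NOR (B NOR (A NOR (C XOR (D AND C))))

u1 = D AND C
u2 = C XOR u1 = C XOR (D AND C)
u3 = A NOR u2 = A NOR (C XOR (D AND C))
u4 = B NOR u3 = B NOR (A NOR (C XOR (D AND C)))
u5 = u1 NOR u4 = (D AND C) NOR (B NOR (A NOR (C XOR (D AND C))))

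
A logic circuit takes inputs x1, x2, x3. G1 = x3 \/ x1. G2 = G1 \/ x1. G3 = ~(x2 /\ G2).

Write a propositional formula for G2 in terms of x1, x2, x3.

G1 = x3 \/ x1
G2 = G1 \/ x1 = (x3 \/ x1) \/ x1

(x3 \/ x1) \/ x1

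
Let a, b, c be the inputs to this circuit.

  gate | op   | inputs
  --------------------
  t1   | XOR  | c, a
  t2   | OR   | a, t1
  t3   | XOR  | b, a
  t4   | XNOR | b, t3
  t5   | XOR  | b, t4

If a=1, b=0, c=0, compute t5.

0

t3 = 0 XOR 1 = 1
t4 = 0 XNOR 1 = 0
t5 = 0 XOR 0 = 0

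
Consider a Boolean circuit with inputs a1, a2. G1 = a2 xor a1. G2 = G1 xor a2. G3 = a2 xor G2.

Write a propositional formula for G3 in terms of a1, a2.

G1 = a2 xor a1
G2 = G1 xor a2 = (a2 xor a1) xor a2
G3 = a2 xor G2 = a2 xor ((a2 xor a1) xor a2)

a2 xor ((a2 xor a1) xor a2)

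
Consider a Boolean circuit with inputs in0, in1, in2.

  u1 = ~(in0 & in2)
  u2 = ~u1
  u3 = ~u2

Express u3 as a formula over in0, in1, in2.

~~(~(in0 & in2))

u1 = ~(in0 & in2)
u2 = ~u1 = ~(~(in0 & in2))
u3 = ~u2 = ~~(~(in0 & in2))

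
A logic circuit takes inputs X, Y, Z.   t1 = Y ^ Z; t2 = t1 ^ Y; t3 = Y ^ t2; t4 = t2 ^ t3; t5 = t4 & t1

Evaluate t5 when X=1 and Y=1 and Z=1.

t1 = 1 ^ 1 = 0
t2 = 0 ^ 1 = 1
t3 = 1 ^ 1 = 0
t4 = 1 ^ 0 = 1
t5 = 1 & 0 = 0

0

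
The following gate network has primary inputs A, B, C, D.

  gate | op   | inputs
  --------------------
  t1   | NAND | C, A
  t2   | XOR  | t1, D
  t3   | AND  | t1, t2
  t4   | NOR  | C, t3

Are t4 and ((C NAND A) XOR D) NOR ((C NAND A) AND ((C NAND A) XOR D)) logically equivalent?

t1 = C NAND A
t2 = t1 XOR D = (C NAND A) XOR D
t3 = t1 AND t2 = (C NAND A) AND ((C NAND A) XOR D)
t4 = C NOR t3 = C NOR ((C NAND A) AND ((C NAND A) XOR D))
At A=0, B=0, C=1, D=1: circuit gives 0, formula gives 1.

No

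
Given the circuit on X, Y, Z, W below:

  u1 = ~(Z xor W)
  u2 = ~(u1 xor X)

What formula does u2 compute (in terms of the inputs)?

~((~(Z xor W)) xor X)

u1 = ~(Z xor W)
u2 = ~(u1 xor X) = ~((~(Z xor W)) xor X)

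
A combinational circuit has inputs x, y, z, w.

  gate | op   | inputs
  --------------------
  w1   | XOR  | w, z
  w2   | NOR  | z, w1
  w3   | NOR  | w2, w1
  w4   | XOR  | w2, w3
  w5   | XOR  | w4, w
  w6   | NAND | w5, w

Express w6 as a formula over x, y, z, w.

(((z NOR (w XOR z)) XOR ((z NOR (w XOR z)) NOR (w XOR z))) XOR w) NAND w

w1 = w XOR z
w2 = z NOR w1 = z NOR (w XOR z)
w3 = w2 NOR w1 = (z NOR (w XOR z)) NOR (w XOR z)
w4 = w2 XOR w3 = (z NOR (w XOR z)) XOR ((z NOR (w XOR z)) NOR (w XOR z))
w5 = w4 XOR w = ((z NOR (w XOR z)) XOR ((z NOR (w XOR z)) NOR (w XOR z))) XOR w
w6 = w5 NAND w = (((z NOR (w XOR z)) XOR ((z NOR (w XOR z)) NOR (w XOR z))) XOR w) NAND w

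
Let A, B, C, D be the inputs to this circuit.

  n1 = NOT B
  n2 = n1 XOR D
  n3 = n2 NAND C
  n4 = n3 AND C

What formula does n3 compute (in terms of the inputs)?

n1 = NOT B
n2 = n1 XOR D = NOT B XOR D
n3 = n2 NAND C = (NOT B XOR D) NAND C

(NOT B XOR D) NAND C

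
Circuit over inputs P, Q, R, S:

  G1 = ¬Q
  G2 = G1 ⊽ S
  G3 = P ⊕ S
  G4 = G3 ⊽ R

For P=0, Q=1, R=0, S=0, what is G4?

1

G3 = 0 ⊕ 0 = 0
G4 = 0 ⊽ 0 = 1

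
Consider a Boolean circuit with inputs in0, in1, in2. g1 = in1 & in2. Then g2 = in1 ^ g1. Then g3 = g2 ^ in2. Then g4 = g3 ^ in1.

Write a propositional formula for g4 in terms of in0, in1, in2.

g1 = in1 & in2
g2 = in1 ^ g1 = in1 ^ (in1 & in2)
g3 = g2 ^ in2 = (in1 ^ (in1 & in2)) ^ in2
g4 = g3 ^ in1 = ((in1 ^ (in1 & in2)) ^ in2) ^ in1

((in1 ^ (in1 & in2)) ^ in2) ^ in1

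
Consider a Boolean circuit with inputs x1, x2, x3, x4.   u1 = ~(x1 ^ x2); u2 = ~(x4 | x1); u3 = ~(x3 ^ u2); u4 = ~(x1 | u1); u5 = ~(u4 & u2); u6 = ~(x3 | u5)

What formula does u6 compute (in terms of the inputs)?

~(x3 | (~((~(x1 | (~(x1 ^ x2)))) & (~(x4 | x1)))))

u1 = ~(x1 ^ x2)
u2 = ~(x4 | x1)
u4 = ~(x1 | u1) = ~(x1 | (~(x1 ^ x2)))
u5 = ~(u4 & u2) = ~((~(x1 | (~(x1 ^ x2)))) & (~(x4 | x1)))
u6 = ~(x3 | u5) = ~(x3 | (~((~(x1 | (~(x1 ^ x2)))) & (~(x4 | x1)))))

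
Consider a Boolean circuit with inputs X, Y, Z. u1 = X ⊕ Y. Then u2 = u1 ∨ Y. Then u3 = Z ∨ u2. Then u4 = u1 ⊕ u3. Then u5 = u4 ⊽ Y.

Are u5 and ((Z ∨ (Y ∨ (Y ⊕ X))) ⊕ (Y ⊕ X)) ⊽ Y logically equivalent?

u1 = X ⊕ Y
u2 = u1 ∨ Y = (X ⊕ Y) ∨ Y
u3 = Z ∨ u2 = Z ∨ ((X ⊕ Y) ∨ Y)
u4 = u1 ⊕ u3 = (X ⊕ Y) ⊕ (Z ∨ ((X ⊕ Y) ∨ Y))
u5 = u4 ⊽ Y = ((X ⊕ Y) ⊕ (Z ∨ ((X ⊕ Y) ∨ Y))) ⊽ Y
At X=0, Y=0, Z=1: circuit gives 0, formula gives 0.
At X=0, Y=0, Z=0: circuit gives 1, formula gives 1.
Agrees on all 8 inputs.

Yes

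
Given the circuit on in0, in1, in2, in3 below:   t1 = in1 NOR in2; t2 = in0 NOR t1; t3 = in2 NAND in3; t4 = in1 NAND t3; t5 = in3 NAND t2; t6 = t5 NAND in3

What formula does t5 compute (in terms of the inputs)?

t1 = in1 NOR in2
t2 = in0 NOR t1 = in0 NOR (in1 NOR in2)
t5 = in3 NAND t2 = in3 NAND (in0 NOR (in1 NOR in2))

in3 NAND (in0 NOR (in1 NOR in2))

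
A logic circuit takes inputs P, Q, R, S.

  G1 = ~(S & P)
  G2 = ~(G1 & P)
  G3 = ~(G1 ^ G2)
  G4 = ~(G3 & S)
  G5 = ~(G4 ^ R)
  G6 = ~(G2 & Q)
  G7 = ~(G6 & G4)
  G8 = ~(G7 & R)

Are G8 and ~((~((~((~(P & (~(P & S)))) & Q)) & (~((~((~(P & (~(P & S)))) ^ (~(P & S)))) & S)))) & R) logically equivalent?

Yes

G1 = ~(S & P)
G2 = ~(G1 & P) = ~((~(S & P)) & P)
G3 = ~(G1 ^ G2) = ~((~(S & P)) ^ (~((~(S & P)) & P)))
G4 = ~(G3 & S) = ~((~((~(S & P)) ^ (~((~(S & P)) & P)))) & S)
G6 = ~(G2 & Q) = ~((~((~(S & P)) & P)) & Q)
G7 = ~(G6 & G4) = ~((~((~((~(S & P)) & P)) & Q)) & (~((~((~(S & P)) ^ (~((~(S & P)) & P)))) & S)))
G8 = ~(G7 & R) = ~((~((~((~((~(S & P)) & P)) & Q)) & (~((~((~(S & P)) ^ (~((~(S & P)) & P)))) & S)))) & R)
At P=0, Q=0, R=1, S=1: circuit gives 0, formula gives 0.
At P=0, Q=0, R=0, S=0: circuit gives 1, formula gives 1.
Agrees on all 16 inputs.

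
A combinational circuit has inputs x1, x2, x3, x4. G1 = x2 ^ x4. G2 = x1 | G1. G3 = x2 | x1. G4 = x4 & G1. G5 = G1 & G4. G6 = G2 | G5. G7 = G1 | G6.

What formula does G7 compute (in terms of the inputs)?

(x2 ^ x4) | ((x1 | (x2 ^ x4)) | ((x2 ^ x4) & (x4 & (x2 ^ x4))))

G1 = x2 ^ x4
G2 = x1 | G1 = x1 | (x2 ^ x4)
G4 = x4 & G1 = x4 & (x2 ^ x4)
G5 = G1 & G4 = (x2 ^ x4) & (x4 & (x2 ^ x4))
G6 = G2 | G5 = (x1 | (x2 ^ x4)) | ((x2 ^ x4) & (x4 & (x2 ^ x4)))
G7 = G1 | G6 = (x2 ^ x4) | ((x1 | (x2 ^ x4)) | ((x2 ^ x4) & (x4 & (x2 ^ x4))))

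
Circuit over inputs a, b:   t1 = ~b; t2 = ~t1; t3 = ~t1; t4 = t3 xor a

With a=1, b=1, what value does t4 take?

0

t1 = ~1 = 0
t3 = ~0 = 1
t4 = 1 xor 1 = 0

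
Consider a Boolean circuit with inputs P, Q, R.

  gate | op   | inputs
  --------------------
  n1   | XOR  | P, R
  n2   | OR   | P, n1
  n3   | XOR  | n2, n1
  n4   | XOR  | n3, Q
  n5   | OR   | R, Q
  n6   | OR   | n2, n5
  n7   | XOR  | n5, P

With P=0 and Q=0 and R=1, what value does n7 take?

n5 = 1 OR 0 = 1
n7 = 1 XOR 0 = 1

1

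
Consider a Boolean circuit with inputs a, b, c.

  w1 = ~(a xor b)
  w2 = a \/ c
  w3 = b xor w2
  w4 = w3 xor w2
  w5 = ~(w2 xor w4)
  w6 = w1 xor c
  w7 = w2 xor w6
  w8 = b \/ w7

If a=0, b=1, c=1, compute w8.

w1 = ~(0 xor 1) = 0
w2 = 0 \/ 1 = 1
w6 = 0 xor 1 = 1
w7 = 1 xor 1 = 0
w8 = 1 \/ 0 = 1

1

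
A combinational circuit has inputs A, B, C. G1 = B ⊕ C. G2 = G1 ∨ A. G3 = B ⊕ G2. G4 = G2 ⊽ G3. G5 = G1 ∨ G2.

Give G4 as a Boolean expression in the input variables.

((B ⊕ C) ∨ A) ⊽ (B ⊕ ((B ⊕ C) ∨ A))

G1 = B ⊕ C
G2 = G1 ∨ A = (B ⊕ C) ∨ A
G3 = B ⊕ G2 = B ⊕ ((B ⊕ C) ∨ A)
G4 = G2 ⊽ G3 = ((B ⊕ C) ∨ A) ⊽ (B ⊕ ((B ⊕ C) ∨ A))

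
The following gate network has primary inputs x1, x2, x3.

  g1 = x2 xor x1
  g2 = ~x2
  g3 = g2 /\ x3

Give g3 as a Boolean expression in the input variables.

g2 = ~x2
g3 = g2 /\ x3 = ~x2 /\ x3

~x2 /\ x3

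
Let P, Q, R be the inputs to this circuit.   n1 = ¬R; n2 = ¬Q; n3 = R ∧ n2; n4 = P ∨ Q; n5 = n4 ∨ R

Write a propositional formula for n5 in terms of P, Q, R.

n4 = P ∨ Q
n5 = n4 ∨ R = (P ∨ Q) ∨ R

(P ∨ Q) ∨ R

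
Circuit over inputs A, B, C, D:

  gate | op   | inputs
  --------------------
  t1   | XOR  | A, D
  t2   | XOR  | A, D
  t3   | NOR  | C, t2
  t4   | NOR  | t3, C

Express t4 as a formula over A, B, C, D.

(C NOR (A XOR D)) NOR C

t2 = A XOR D
t3 = C NOR t2 = C NOR (A XOR D)
t4 = t3 NOR C = (C NOR (A XOR D)) NOR C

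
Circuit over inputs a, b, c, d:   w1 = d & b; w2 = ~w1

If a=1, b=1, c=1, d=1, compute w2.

0

w1 = 1 & 1 = 1
w2 = ~1 = 0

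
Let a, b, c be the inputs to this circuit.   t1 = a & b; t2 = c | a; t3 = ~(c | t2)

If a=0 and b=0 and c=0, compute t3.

1

t2 = 0 | 0 = 0
t3 = ~(0 | 0) = 1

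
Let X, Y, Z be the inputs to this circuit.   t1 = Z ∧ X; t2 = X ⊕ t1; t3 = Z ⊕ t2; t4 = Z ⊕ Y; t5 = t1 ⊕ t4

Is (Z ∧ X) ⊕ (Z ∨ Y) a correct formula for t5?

No

t1 = Z ∧ X
t4 = Z ⊕ Y
t5 = t1 ⊕ t4 = (Z ∧ X) ⊕ (Z ⊕ Y)
At X=0, Y=1, Z=1: circuit gives 0, formula gives 1.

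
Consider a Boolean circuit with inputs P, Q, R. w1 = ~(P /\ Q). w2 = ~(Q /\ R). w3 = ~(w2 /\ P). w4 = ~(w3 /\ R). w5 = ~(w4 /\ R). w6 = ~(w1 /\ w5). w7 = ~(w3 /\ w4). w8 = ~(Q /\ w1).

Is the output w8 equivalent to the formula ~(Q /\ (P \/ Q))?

w1 = ~(P /\ Q)
w8 = ~(Q /\ w1) = ~(Q /\ (~(P /\ Q)))
At P=1, Q=1, R=0: circuit gives 1, formula gives 0.

No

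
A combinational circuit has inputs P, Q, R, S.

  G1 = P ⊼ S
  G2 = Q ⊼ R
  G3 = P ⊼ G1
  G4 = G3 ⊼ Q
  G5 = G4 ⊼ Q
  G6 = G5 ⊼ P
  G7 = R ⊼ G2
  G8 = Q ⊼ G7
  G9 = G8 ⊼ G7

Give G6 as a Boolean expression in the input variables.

G1 = P ⊼ S
G3 = P ⊼ G1 = P ⊼ (P ⊼ S)
G4 = G3 ⊼ Q = (P ⊼ (P ⊼ S)) ⊼ Q
G5 = G4 ⊼ Q = ((P ⊼ (P ⊼ S)) ⊼ Q) ⊼ Q
G6 = G5 ⊼ P = (((P ⊼ (P ⊼ S)) ⊼ Q) ⊼ Q) ⊼ P

(((P ⊼ (P ⊼ S)) ⊼ Q) ⊼ Q) ⊼ P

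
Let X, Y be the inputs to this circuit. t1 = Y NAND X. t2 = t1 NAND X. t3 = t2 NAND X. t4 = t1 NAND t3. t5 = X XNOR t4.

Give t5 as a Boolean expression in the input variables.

t1 = Y NAND X
t2 = t1 NAND X = (Y NAND X) NAND X
t3 = t2 NAND X = ((Y NAND X) NAND X) NAND X
t4 = t1 NAND t3 = (Y NAND X) NAND (((Y NAND X) NAND X) NAND X)
t5 = X XNOR t4 = X XNOR ((Y NAND X) NAND (((Y NAND X) NAND X) NAND X))

X XNOR ((Y NAND X) NAND (((Y NAND X) NAND X) NAND X))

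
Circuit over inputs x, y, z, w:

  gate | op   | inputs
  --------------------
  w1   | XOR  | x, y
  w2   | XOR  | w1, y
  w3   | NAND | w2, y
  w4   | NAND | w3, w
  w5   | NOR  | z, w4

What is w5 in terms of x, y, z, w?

z NOR ((((x XOR y) XOR y) NAND y) NAND w)

w1 = x XOR y
w2 = w1 XOR y = (x XOR y) XOR y
w3 = w2 NAND y = ((x XOR y) XOR y) NAND y
w4 = w3 NAND w = (((x XOR y) XOR y) NAND y) NAND w
w5 = z NOR w4 = z NOR ((((x XOR y) XOR y) NAND y) NAND w)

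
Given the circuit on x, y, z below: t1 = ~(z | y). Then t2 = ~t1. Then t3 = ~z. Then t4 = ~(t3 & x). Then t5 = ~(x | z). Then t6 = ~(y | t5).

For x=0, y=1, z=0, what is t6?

0

t5 = ~(0 | 0) = 1
t6 = ~(1 | 1) = 0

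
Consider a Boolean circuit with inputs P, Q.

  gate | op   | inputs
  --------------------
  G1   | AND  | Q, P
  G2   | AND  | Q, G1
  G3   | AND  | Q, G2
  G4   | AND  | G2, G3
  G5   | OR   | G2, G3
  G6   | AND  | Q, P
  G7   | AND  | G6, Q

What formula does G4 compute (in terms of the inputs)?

G1 = Q AND P
G2 = Q AND G1 = Q AND (Q AND P)
G3 = Q AND G2 = Q AND (Q AND (Q AND P))
G4 = G2 AND G3 = (Q AND (Q AND P)) AND (Q AND (Q AND (Q AND P)))

(Q AND (Q AND P)) AND (Q AND (Q AND (Q AND P)))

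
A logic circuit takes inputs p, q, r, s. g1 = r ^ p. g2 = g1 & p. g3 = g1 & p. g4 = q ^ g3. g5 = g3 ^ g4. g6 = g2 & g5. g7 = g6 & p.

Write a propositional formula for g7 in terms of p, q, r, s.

(((r ^ p) & p) & (((r ^ p) & p) ^ (q ^ ((r ^ p) & p)))) & p

g1 = r ^ p
g2 = g1 & p = (r ^ p) & p
g3 = g1 & p = (r ^ p) & p
g4 = q ^ g3 = q ^ ((r ^ p) & p)
g5 = g3 ^ g4 = ((r ^ p) & p) ^ (q ^ ((r ^ p) & p))
g6 = g2 & g5 = ((r ^ p) & p) & (((r ^ p) & p) ^ (q ^ ((r ^ p) & p)))
g7 = g6 & p = (((r ^ p) & p) & (((r ^ p) & p) ^ (q ^ ((r ^ p) & p)))) & p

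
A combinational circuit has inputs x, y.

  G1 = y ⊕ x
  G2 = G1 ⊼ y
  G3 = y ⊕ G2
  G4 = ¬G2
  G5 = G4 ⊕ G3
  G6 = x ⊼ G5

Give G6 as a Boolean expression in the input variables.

G1 = y ⊕ x
G2 = G1 ⊼ y = (y ⊕ x) ⊼ y
G3 = y ⊕ G2 = y ⊕ ((y ⊕ x) ⊼ y)
G4 = ¬G2 = ¬((y ⊕ x) ⊼ y)
G5 = G4 ⊕ G3 = ¬((y ⊕ x) ⊼ y) ⊕ (y ⊕ ((y ⊕ x) ⊼ y))
G6 = x ⊼ G5 = x ⊼ (¬((y ⊕ x) ⊼ y) ⊕ (y ⊕ ((y ⊕ x) ⊼ y)))

x ⊼ (¬((y ⊕ x) ⊼ y) ⊕ (y ⊕ ((y ⊕ x) ⊼ y)))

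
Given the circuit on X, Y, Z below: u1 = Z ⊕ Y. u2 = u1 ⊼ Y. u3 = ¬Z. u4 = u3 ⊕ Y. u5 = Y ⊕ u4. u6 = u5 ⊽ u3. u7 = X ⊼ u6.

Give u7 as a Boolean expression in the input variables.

u3 = ¬Z
u4 = u3 ⊕ Y = ¬Z ⊕ Y
u5 = Y ⊕ u4 = Y ⊕ (¬Z ⊕ Y)
u6 = u5 ⊽ u3 = (Y ⊕ (¬Z ⊕ Y)) ⊽ ¬Z
u7 = X ⊼ u6 = X ⊼ ((Y ⊕ (¬Z ⊕ Y)) ⊽ ¬Z)

X ⊼ ((Y ⊕ (¬Z ⊕ Y)) ⊽ ¬Z)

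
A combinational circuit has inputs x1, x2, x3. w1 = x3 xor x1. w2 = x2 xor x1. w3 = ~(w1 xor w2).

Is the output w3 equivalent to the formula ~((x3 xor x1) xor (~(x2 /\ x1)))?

No

w1 = x3 xor x1
w2 = x2 xor x1
w3 = ~(w1 xor w2) = ~((x3 xor x1) xor (x2 xor x1))
At x1=0, x2=0, x3=0: circuit gives 1, formula gives 0.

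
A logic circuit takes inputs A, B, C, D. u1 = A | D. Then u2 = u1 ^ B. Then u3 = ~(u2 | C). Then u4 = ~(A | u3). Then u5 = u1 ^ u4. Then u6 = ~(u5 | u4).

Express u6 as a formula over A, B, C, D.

~(((A | D) ^ (~(A | (~(((A | D) ^ B) | C))))) | (~(A | (~(((A | D) ^ B) | C)))))

u1 = A | D
u2 = u1 ^ B = (A | D) ^ B
u3 = ~(u2 | C) = ~(((A | D) ^ B) | C)
u4 = ~(A | u3) = ~(A | (~(((A | D) ^ B) | C)))
u5 = u1 ^ u4 = (A | D) ^ (~(A | (~(((A | D) ^ B) | C))))
u6 = ~(u5 | u4) = ~(((A | D) ^ (~(A | (~(((A | D) ^ B) | C))))) | (~(A | (~(((A | D) ^ B) | C)))))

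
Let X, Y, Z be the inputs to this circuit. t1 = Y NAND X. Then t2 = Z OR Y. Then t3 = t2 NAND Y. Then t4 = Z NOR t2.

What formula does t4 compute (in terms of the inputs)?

t2 = Z OR Y
t4 = Z NOR t2 = Z NOR (Z OR Y)

Z NOR (Z OR Y)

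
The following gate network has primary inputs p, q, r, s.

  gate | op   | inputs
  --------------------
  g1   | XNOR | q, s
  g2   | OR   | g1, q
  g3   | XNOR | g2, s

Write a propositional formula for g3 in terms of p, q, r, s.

g1 = q XNOR s
g2 = g1 OR q = (q XNOR s) OR q
g3 = g2 XNOR s = ((q XNOR s) OR q) XNOR s

((q XNOR s) OR q) XNOR s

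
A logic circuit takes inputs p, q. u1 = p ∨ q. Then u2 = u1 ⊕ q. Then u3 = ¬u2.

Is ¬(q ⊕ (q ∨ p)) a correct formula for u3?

u1 = p ∨ q
u2 = u1 ⊕ q = (p ∨ q) ⊕ q
u3 = ¬u2 = ¬((p ∨ q) ⊕ q)
At p=1, q=0: circuit gives 0, formula gives 0.
At p=0, q=0: circuit gives 1, formula gives 1.
Agrees on all 4 inputs.

Yes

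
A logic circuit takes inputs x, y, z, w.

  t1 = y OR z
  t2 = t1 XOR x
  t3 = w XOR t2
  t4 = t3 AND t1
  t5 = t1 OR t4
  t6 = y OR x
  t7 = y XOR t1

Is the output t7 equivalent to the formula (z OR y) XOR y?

Yes

t1 = y OR z
t7 = y XOR t1 = y XOR (y OR z)
At x=0, y=0, z=0, w=0: circuit gives 0, formula gives 0.
At x=0, y=0, z=1, w=0: circuit gives 1, formula gives 1.
Agrees on all 16 inputs.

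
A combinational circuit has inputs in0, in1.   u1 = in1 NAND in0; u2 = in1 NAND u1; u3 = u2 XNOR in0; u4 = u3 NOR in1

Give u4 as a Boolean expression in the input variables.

u1 = in1 NAND in0
u2 = in1 NAND u1 = in1 NAND (in1 NAND in0)
u3 = u2 XNOR in0 = (in1 NAND (in1 NAND in0)) XNOR in0
u4 = u3 NOR in1 = ((in1 NAND (in1 NAND in0)) XNOR in0) NOR in1

((in1 NAND (in1 NAND in0)) XNOR in0) NOR in1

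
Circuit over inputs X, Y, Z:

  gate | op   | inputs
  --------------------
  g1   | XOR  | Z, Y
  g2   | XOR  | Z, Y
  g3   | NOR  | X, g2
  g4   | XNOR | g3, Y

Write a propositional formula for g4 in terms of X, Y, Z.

(X NOR (Z XOR Y)) XNOR Y

g2 = Z XOR Y
g3 = X NOR g2 = X NOR (Z XOR Y)
g4 = g3 XNOR Y = (X NOR (Z XOR Y)) XNOR Y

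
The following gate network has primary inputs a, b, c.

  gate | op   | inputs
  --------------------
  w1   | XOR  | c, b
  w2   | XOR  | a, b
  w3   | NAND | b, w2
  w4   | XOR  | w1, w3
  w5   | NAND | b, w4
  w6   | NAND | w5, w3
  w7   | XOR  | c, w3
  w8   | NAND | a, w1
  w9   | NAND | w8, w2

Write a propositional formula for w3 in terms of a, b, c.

b NAND (a XOR b)

w2 = a XOR b
w3 = b NAND w2 = b NAND (a XOR b)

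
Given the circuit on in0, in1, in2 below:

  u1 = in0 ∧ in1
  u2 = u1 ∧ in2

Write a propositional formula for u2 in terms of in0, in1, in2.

(in0 ∧ in1) ∧ in2

u1 = in0 ∧ in1
u2 = u1 ∧ in2 = (in0 ∧ in1) ∧ in2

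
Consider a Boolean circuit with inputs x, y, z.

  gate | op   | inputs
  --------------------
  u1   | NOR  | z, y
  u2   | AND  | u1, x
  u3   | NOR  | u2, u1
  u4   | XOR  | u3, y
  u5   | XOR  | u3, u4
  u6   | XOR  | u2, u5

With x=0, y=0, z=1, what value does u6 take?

u1 = 1 NOR 0 = 0
u2 = 0 AND 0 = 0
u3 = 0 NOR 0 = 1
u4 = 1 XOR 0 = 1
u5 = 1 XOR 1 = 0
u6 = 0 XOR 0 = 0

0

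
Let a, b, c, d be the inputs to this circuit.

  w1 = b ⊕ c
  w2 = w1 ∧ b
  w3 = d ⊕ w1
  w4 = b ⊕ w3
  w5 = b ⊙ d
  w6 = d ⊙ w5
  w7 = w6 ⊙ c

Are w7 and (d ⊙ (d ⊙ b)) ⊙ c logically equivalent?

w5 = b ⊙ d
w6 = d ⊙ w5 = d ⊙ (b ⊙ d)
w7 = w6 ⊙ c = (d ⊙ (b ⊙ d)) ⊙ c
At a=0, b=0, c=1, d=0: circuit gives 0, formula gives 0.
At a=0, b=0, c=0, d=0: circuit gives 1, formula gives 1.
Agrees on all 16 inputs.

Yes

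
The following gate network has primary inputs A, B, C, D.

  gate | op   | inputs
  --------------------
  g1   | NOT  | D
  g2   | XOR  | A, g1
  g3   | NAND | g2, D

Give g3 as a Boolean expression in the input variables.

(A XOR NOT D) NAND D

g1 = NOT D
g2 = A XOR g1 = A XOR NOT D
g3 = g2 NAND D = (A XOR NOT D) NAND D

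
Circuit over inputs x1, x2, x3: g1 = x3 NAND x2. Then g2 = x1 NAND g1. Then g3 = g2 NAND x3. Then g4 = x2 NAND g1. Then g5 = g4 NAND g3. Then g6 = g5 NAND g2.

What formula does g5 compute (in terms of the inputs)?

g1 = x3 NAND x2
g2 = x1 NAND g1 = x1 NAND (x3 NAND x2)
g3 = g2 NAND x3 = (x1 NAND (x3 NAND x2)) NAND x3
g4 = x2 NAND g1 = x2 NAND (x3 NAND x2)
g5 = g4 NAND g3 = (x2 NAND (x3 NAND x2)) NAND ((x1 NAND (x3 NAND x2)) NAND x3)

(x2 NAND (x3 NAND x2)) NAND ((x1 NAND (x3 NAND x2)) NAND x3)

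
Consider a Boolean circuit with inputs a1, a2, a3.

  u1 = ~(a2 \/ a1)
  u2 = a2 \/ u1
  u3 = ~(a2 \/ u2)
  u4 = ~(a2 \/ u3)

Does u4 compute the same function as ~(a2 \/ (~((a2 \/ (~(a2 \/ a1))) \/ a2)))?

Yes

u1 = ~(a2 \/ a1)
u2 = a2 \/ u1 = a2 \/ (~(a2 \/ a1))
u3 = ~(a2 \/ u2) = ~(a2 \/ (a2 \/ (~(a2 \/ a1))))
u4 = ~(a2 \/ u3) = ~(a2 \/ (~(a2 \/ (a2 \/ (~(a2 \/ a1))))))
At a1=0, a2=1, a3=0: circuit gives 0, formula gives 0.
At a1=0, a2=0, a3=0: circuit gives 1, formula gives 1.
Agrees on all 8 inputs.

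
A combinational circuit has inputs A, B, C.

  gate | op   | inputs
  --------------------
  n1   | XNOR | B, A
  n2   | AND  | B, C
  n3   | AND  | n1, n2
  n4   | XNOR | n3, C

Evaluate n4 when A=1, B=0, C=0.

1

n1 = 0 XNOR 1 = 0
n2 = 0 AND 0 = 0
n3 = 0 AND 0 = 0
n4 = 0 XNOR 0 = 1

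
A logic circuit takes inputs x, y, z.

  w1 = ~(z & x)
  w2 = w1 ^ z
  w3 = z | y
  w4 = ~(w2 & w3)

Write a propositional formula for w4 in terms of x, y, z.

~(((~(z & x)) ^ z) & (z | y))

w1 = ~(z & x)
w2 = w1 ^ z = (~(z & x)) ^ z
w3 = z | y
w4 = ~(w2 & w3) = ~(((~(z & x)) ^ z) & (z | y))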